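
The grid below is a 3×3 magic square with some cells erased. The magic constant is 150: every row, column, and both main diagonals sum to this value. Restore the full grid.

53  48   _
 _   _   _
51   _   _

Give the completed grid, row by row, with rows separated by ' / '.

53 48 49 / 46 50 54 / 51 52 47

The remaining cell in row 1 is (1,3) = 150 − 101 = 49.
Column 1 must total 150; the given cells sum to 104, so (2,1) = 46.
Anti-diagonal must total 150; the given cells sum to 100, so (2,2) = 50.
The remaining cell in row 2 is (2,3) = 150 − 96 = 54.
Using column 2: 48 + 50 + ? → (3,2) = 150 − 98 = 52.
Column 3 must total 150; the given cells sum to 103, so (3,3) = 47.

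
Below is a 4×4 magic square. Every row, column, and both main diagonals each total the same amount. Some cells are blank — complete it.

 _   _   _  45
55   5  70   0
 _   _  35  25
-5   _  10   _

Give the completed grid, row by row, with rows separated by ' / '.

30 40 15 45 / 55 5 70 0 / 50 20 35 25 / -5 65 10 60

Row 2 is already complete: 55 + 5 + 70 + 0 = 130, so that is the magic constant.
From column 3, 130 − (70 + 35 + 10) gives (1,3) = 15.
Column 4 needs 130; the known cells sum to 70, so (4,4) = 60.
Main diagonal needs 130; the known cells sum to 100, so (1,1) = 30.
From anti-diagonal, 130 − (45 + 70 + (-5)) gives (3,2) = 20.
Using row 1: 30 + 15 + 45 + ? → (1,2) = 130 − 90 = 40.
Row 3 needs 130; the known cells sum to 80, so (3,1) = 50.
Row 4: -5 + 10 + 60 + ? = 130, so (4,2) = 65.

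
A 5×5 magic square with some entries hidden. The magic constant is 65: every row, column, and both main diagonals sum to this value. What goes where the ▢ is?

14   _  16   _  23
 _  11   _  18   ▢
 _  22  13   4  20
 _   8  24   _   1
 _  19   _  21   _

9

Using row 3: 22 + 13 + 4 + 20 + ? → (3,1) = 65 − 59 = 6.
Using column 2: 11 + 22 + 8 + 19 + ? → (1,2) = 65 − 60 = 5.
Using anti-diagonal: 23 + 18 + 13 + 8 + ? → (5,1) = 65 − 62 = 3.
Using row 1: 14 + 5 + 16 + 23 + ? → (1,4) = 65 − 58 = 7.
Using column 4: 7 + 18 + 4 + 21 + ? → (4,4) = 65 − 50 = 15.
From main diagonal, 65 − (14 + 11 + 13 + 15) gives (5,5) = 12.
Row 4 needs 65; the known cells sum to 48, so (4,1) = 17.
Row 5 needs 65; the known cells sum to 55, so (5,3) = 10.
The remaining cell in column 1 is (2,1) = 65 − 40 = 25.
Column 3 needs 65; the known cells sum to 63, so (2,3) = 2.
Column 5 must total 65; the given cells sum to 56, so (2,5) = 9.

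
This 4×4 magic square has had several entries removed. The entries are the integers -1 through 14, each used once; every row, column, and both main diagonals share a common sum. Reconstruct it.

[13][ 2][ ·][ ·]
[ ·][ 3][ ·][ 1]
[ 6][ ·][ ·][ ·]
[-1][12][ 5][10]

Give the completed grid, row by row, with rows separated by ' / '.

The entries are -1 through 14, which sum to 104, so each line sums to 104/4 = 26.
The remaining cell in column 1 is (2,1) = 26 − 18 = 8.
Using column 2: 2 + 3 + 12 + ? → (3,2) = 26 − 17 = 9.
Main diagonal must total 26; the given cells sum to 26, so (3,3) = 0.
Row 2: 8 + 3 + 1 + ? = 26, so (2,3) = 14.
Row 3 needs 26; the known cells sum to 15, so (3,4) = 11.
Column 3 needs 26; the known cells sum to 19, so (1,3) = 7.
The remaining cell in column 4 is (1,4) = 26 − 22 = 4.

13 2 7 4 / 8 3 14 1 / 6 9 0 11 / -1 12 5 10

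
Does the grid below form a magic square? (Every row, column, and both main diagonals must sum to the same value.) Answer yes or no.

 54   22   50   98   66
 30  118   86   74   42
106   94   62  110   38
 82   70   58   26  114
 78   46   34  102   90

No — row 1 sums to 290 but main diagonal sums to 350.

Row 1: 54 + 22 + 50 + 98 + 66 = 290.
Row 2: 30 + 118 + 86 + 74 + 42 = 350.
Row 3: 106 + 94 + 62 + 110 + 38 = 410.
Row 4: 82 + 70 + 58 + 26 + 114 = 350.
Row 5: 78 + 46 + 34 + 102 + 90 = 350.
Column 1: 54 + 30 + 106 + 82 + 78 = 350.
Column 2: 22 + 118 + 94 + 70 + 46 = 350.
Column 3: 50 + 86 + 62 + 58 + 34 = 290.
Column 4: 98 + 74 + 110 + 26 + 102 = 410.
Column 5: 66 + 42 + 38 + 114 + 90 = 350.
Main diagonal: 54 + 118 + 62 + 26 + 90 = 350.
Anti-diagonal: 66 + 74 + 62 + 70 + 78 = 350.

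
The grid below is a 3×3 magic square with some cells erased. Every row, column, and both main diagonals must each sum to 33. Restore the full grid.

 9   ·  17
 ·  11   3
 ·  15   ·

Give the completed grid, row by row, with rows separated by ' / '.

Using row 1: 9 + 17 + ? → (1,2) = 33 − 26 = 7.
From row 2, 33 − (11 + 3) gives (2,1) = 19.
The remaining cell in column 1 is (3,1) = 33 − 28 = 5.
From column 3, 33 − (17 + 3) gives (3,3) = 13.

9 7 17 / 19 11 3 / 5 15 13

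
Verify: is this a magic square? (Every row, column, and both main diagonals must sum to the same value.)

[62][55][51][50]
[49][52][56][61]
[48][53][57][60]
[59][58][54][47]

Row 1: 62 + 55 + 51 + 50 = 218.
Row 2: 49 + 52 + 56 + 61 = 218.
Row 3: 48 + 53 + 57 + 60 = 218.
Row 4: 59 + 58 + 54 + 47 = 218.
Column 1: 62 + 49 + 48 + 59 = 218.
Column 2: 55 + 52 + 53 + 58 = 218.
Column 3: 51 + 56 + 57 + 54 = 218.
Column 4: 50 + 61 + 60 + 47 = 218.
Main diagonal: 62 + 52 + 57 + 47 = 218.
Anti-diagonal: 50 + 56 + 53 + 59 = 218.
All lines sum to 218.

Yes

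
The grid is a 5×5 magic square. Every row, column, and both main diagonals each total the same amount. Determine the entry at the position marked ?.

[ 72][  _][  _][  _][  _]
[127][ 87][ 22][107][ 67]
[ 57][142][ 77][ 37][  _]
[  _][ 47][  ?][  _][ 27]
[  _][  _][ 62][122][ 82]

Row 2 is complete and sums to 410; that is the magic constant.
Row 3 needs 410; the known cells sum to 313, so (3,5) = 97.
Using column 5: 67 + 97 + 27 + 82 + ? → (1,5) = 410 − 273 = 137.
The remaining cell in main diagonal is (4,4) = 410 − 318 = 92.
Using anti-diagonal: 137 + 107 + 77 + 47 + ? → (5,1) = 410 − 368 = 42.
Row 5: 42 + 62 + 122 + 82 + ? = 410, so (5,2) = 102.
The remaining cell in column 1 is (4,1) = 410 − 298 = 112.
Using column 2: 87 + 142 + 47 + 102 + ? → (1,2) = 410 − 378 = 32.
Column 4 must total 410; the given cells sum to 358, so (1,4) = 52.
Row 1: 72 + 32 + 52 + 137 + ? = 410, so (1,3) = 117.
Using row 4: 112 + 47 + 92 + 27 + ? → (4,3) = 410 − 278 = 132.

132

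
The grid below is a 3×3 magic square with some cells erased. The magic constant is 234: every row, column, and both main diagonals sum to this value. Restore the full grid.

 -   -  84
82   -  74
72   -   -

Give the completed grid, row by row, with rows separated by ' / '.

From row 2, 234 − (82 + 74) gives (2,2) = 78.
The remaining cell in column 1 is (1,1) = 234 − 154 = 80.
The remaining cell in column 3 is (3,3) = 234 − 158 = 76.
From row 1, 234 − (80 + 84) gives (1,2) = 70.
Using row 3: 72 + 76 + ? → (3,2) = 234 − 148 = 86.

80 70 84 / 82 78 74 / 72 86 76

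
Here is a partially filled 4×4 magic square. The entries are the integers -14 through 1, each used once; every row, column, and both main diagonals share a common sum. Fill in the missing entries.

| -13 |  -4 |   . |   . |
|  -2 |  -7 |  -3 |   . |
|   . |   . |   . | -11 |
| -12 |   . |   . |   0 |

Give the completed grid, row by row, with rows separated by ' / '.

The entries are -14 through 1, which sum to -104, so each line sums to -104/4 = -26.
Using row 2: -2 + (-7) + (-3) + ? → (2,4) = -26 − (-12) = -14.
Column 1 must total -26; the given cells sum to -27, so (3,1) = 1.
Column 4: -14 + (-11) + 0 + ? = -26, so (1,4) = -1.
The remaining cell in main diagonal is (3,3) = -26 − (-20) = -6.
Anti-diagonal: -1 + (-3) + (-12) + ? = -26, so (3,2) = -10.
From row 1, -26 − (-13 + (-4) + (-1)) gives (1,3) = -8.
Column 2 needs -26; the known cells sum to -21, so (4,2) = -5.
From column 3, -26 − (-8 + (-3) + (-6)) gives (4,3) = -9.

-13 -4 -8 -1 / -2 -7 -3 -14 / 1 -10 -6 -11 / -12 -5 -9 0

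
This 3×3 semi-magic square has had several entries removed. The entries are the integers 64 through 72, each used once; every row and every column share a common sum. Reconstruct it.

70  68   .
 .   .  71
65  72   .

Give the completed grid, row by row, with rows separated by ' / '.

70 68 66 / 69 64 71 / 65 72 67

The entries are 64 through 72, which sum to 612, so each line sums to 612/3 = 204.
From row 1, 204 − (70 + 68) gives (1,3) = 66.
The remaining cell in row 3 is (3,3) = 204 − 137 = 67.
Using column 1: 70 + 65 + ? → (2,1) = 204 − 135 = 69.
From column 2, 204 − (68 + 72) gives (2,2) = 64.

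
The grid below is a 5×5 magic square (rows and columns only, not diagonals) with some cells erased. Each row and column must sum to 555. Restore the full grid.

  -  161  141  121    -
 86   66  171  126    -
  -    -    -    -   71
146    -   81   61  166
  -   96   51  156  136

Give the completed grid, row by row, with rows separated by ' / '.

Row 2: 86 + 66 + 171 + 126 + ? = 555, so (2,5) = 106.
Row 4 must total 555; the given cells sum to 454, so (4,2) = 101.
Row 5 needs 555; the known cells sum to 439, so (5,1) = 116.
The remaining cell in column 2 is (3,2) = 555 − 424 = 131.
Using column 3: 141 + 171 + 81 + 51 + ? → (3,3) = 555 − 444 = 111.
Column 4 must total 555; the given cells sum to 464, so (3,4) = 91.
Column 5 must total 555; the given cells sum to 479, so (1,5) = 76.
Using row 1: 161 + 141 + 121 + 76 + ? → (1,1) = 555 − 499 = 56.
The remaining cell in row 3 is (3,1) = 555 − 404 = 151.

56 161 141 121 76 / 86 66 171 126 106 / 151 131 111 91 71 / 146 101 81 61 166 / 116 96 51 156 136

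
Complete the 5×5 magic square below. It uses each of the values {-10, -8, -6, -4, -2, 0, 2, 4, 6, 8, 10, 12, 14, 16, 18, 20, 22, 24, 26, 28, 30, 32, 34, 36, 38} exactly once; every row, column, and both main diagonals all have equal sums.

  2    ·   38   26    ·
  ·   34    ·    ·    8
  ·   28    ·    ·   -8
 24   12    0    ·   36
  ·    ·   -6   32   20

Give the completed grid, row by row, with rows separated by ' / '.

The 25 entries sum to 350, so each line sums to 350/5 = 70.
Row 4 needs 70; the known cells sum to 72, so (4,4) = -2.
Column 5 needs 70; the known cells sum to 56, so (1,5) = 14.
The remaining cell in main diagonal is (3,3) = 70 − 54 = 16.
Using row 1: 2 + 38 + 26 + 14 + ? → (1,2) = 70 − 80 = -10.
Column 2 must total 70; the given cells sum to 64, so (5,2) = 6.
Column 3 needs 70; the known cells sum to 48, so (2,3) = 22.
Row 5 needs 70; the known cells sum to 52, so (5,1) = 18.
Anti-diagonal needs 70; the known cells sum to 60, so (2,4) = 10.
Row 2: 34 + 22 + 10 + 8 + ? = 70, so (2,1) = -4.
Using column 1: 2 + (-4) + 24 + 18 + ? → (3,1) = 70 − 40 = 30.
The remaining cell in column 4 is (3,4) = 70 − 66 = 4.

2 -10 38 26 14 / -4 34 22 10 8 / 30 28 16 4 -8 / 24 12 0 -2 36 / 18 6 -6 32 20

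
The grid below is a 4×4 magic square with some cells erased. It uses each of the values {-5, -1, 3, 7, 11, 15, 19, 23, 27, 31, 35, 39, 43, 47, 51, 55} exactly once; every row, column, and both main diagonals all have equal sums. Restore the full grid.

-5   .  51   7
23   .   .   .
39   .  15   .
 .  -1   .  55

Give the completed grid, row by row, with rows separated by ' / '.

The 16 entries sum to 400, so each line sums to 400/4 = 100.
From row 1, 100 − (-5 + 51 + 7) gives (1,2) = 47.
From column 1, 100 − (-5 + 23 + 39) gives (4,1) = 43.
Main diagonal: -5 + 15 + 55 + ? = 100, so (2,2) = 35.
Row 4 needs 100; the known cells sum to 97, so (4,3) = 3.
Column 2 must total 100; the given cells sum to 81, so (3,2) = 19.
Using column 3: 51 + 15 + 3 + ? → (2,3) = 100 − 69 = 31.
Row 2 must total 100; the given cells sum to 89, so (2,4) = 11.
Using row 3: 39 + 19 + 15 + ? → (3,4) = 100 − 73 = 27.

-5 47 51 7 / 23 35 31 11 / 39 19 15 27 / 43 -1 3 55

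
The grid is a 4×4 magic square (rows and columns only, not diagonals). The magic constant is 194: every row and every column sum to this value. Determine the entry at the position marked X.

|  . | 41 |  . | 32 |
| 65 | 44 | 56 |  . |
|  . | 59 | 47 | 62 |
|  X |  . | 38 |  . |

35

From row 2, 194 − (65 + 44 + 56) gives (2,4) = 29.
The remaining cell in row 3 is (3,1) = 194 − 168 = 26.
From column 2, 194 − (41 + 44 + 59) gives (4,2) = 50.
From column 3, 194 − (56 + 47 + 38) gives (1,3) = 53.
From column 4, 194 − (32 + 29 + 62) gives (4,4) = 71.
Row 1 needs 194; the known cells sum to 126, so (1,1) = 68.
The remaining cell in row 4 is (4,1) = 194 − 159 = 35.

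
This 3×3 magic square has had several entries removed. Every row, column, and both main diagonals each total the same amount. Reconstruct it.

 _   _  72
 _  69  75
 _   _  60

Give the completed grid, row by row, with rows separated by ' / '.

Column 3 is already complete: 72 + 75 + 60 = 207, so that is the magic constant.
Row 2: 69 + 75 + ? = 207, so (2,1) = 63.
From main diagonal, 207 − (69 + 60) gives (1,1) = 78.
Using anti-diagonal: 72 + 69 + ? → (3,1) = 207 − 141 = 66.
Row 1: 78 + 72 + ? = 207, so (1,2) = 57.
Using row 3: 66 + 60 + ? → (3,2) = 207 − 126 = 81.

78 57 72 / 63 69 75 / 66 81 60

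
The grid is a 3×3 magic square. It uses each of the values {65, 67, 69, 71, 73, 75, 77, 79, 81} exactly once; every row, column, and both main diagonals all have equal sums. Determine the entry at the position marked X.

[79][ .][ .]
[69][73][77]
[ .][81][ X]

67

The 9 entries sum to 657, so each line sums to 657/3 = 219.
Column 1: 79 + 69 + ? = 219, so (3,1) = 71.
Using column 2: 73 + 81 + ? → (1,2) = 219 − 154 = 65.
Using main diagonal: 79 + 73 + ? → (3,3) = 219 − 152 = 67.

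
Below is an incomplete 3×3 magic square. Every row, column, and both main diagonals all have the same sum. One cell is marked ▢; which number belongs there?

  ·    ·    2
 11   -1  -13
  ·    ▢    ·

Row 2 is complete and sums to -3; that is the magic constant.
Column 3 needs -3; the known cells sum to -11, so (3,3) = 8.
The remaining cell in main diagonal is (1,1) = -3 − 7 = -10.
Using anti-diagonal: 2 + (-1) + ? → (3,1) = -3 − 1 = -4.
Row 1 needs -3; the known cells sum to -8, so (1,2) = 5.
From row 3, -3 − (-4 + 8) gives (3,2) = -7.

-7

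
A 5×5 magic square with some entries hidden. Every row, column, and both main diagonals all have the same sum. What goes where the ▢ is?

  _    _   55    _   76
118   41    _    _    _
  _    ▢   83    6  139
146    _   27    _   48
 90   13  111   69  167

Row 5 is complete and sums to 450; that is the magic constant.
Column 3 needs 450; the known cells sum to 276, so (2,3) = 174.
Column 5: 76 + 139 + 48 + 167 + ? = 450, so (2,5) = 20.
Using row 2: 118 + 41 + 174 + 20 + ? → (2,4) = 450 − 353 = 97.
Anti-diagonal: 76 + 97 + 83 + 90 + ? = 450, so (4,2) = 104.
Row 4 needs 450; the known cells sum to 325, so (4,4) = 125.
Column 4: 97 + 6 + 125 + 69 + ? = 450, so (1,4) = 153.
Main diagonal: 41 + 83 + 125 + 167 + ? = 450, so (1,1) = 34.
Row 1: 34 + 55 + 153 + 76 + ? = 450, so (1,2) = 132.
From column 1, 450 − (34 + 118 + 146 + 90) gives (3,1) = 62.
The remaining cell in column 2 is (3,2) = 450 − 290 = 160.

160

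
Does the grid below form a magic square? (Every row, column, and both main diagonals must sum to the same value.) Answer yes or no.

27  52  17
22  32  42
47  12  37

Yes

Row 1: 27 + 52 + 17 = 96.
Row 2: 22 + 32 + 42 = 96.
Row 3: 47 + 12 + 37 = 96.
Column 1: 27 + 22 + 47 = 96.
Column 2: 52 + 32 + 12 = 96.
Column 3: 17 + 42 + 37 = 96.
Main diagonal: 27 + 32 + 37 = 96.
Anti-diagonal: 17 + 32 + 47 = 96.
All lines sum to 96.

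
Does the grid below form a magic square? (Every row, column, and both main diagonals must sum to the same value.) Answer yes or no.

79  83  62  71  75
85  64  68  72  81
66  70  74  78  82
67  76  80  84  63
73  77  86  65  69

Row 1: 79 + 83 + 62 + 71 + 75 = 370.
Row 2: 85 + 64 + 68 + 72 + 81 = 370.
Row 3: 66 + 70 + 74 + 78 + 82 = 370.
Row 4: 67 + 76 + 80 + 84 + 63 = 370.
Row 5: 73 + 77 + 86 + 65 + 69 = 370.
Column 1: 79 + 85 + 66 + 67 + 73 = 370.
Column 2: 83 + 64 + 70 + 76 + 77 = 370.
Column 3: 62 + 68 + 74 + 80 + 86 = 370.
Column 4: 71 + 72 + 78 + 84 + 65 = 370.
Column 5: 75 + 81 + 82 + 63 + 69 = 370.
Main diagonal: 79 + 64 + 74 + 84 + 69 = 370.
Anti-diagonal: 75 + 72 + 74 + 76 + 73 = 370.
All lines sum to 370.

Yes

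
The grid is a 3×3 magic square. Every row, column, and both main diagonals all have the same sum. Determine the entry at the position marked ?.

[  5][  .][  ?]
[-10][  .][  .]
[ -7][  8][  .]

Column 1 is complete and sums to -12; that is the magic constant.
Row 3 needs -12; the known cells sum to 1, so (3,3) = -13.
From main diagonal, -12 − (5 + (-13)) gives (2,2) = -4.
Anti-diagonal must total -12; the given cells sum to -11, so (1,3) = -1.

-1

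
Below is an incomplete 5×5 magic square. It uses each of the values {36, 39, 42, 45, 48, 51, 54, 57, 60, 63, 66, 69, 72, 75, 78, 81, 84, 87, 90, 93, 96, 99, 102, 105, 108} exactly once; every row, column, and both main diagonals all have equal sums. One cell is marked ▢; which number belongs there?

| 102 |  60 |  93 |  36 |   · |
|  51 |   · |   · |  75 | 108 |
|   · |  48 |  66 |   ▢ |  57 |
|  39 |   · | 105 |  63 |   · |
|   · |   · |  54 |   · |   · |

The 25 entries sum to 1800, so each line sums to 1800/5 = 360.
Row 1 must total 360; the given cells sum to 291, so (1,5) = 69.
Column 3 must total 360; the given cells sum to 318, so (2,3) = 42.
The remaining cell in row 2 is (2,2) = 360 − 276 = 84.
Main diagonal needs 360; the known cells sum to 315, so (5,5) = 45.
Column 5 must total 360; the given cells sum to 279, so (4,5) = 81.
The remaining cell in row 4 is (4,2) = 360 − 288 = 72.
Using column 2: 60 + 84 + 48 + 72 + ? → (5,2) = 360 − 264 = 96.
From anti-diagonal, 360 − (69 + 75 + 66 + 72) gives (5,1) = 78.
Row 5: 78 + 96 + 54 + 45 + ? = 360, so (5,4) = 87.
From column 1, 360 − (102 + 51 + 39 + 78) gives (3,1) = 90.
Column 4: 36 + 75 + 63 + 87 + ? = 360, so (3,4) = 99.

99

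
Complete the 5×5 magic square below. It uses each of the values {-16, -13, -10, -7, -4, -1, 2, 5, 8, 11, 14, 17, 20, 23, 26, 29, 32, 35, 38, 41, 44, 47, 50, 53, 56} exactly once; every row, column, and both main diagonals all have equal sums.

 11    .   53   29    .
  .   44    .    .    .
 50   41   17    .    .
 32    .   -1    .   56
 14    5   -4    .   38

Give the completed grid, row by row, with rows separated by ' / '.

The 25 entries sum to 500, so each line sums to 500/5 = 100.
The remaining cell in row 5 is (5,4) = 100 − 53 = 47.
From column 1, 100 − (11 + 50 + 32 + 14) gives (2,1) = -7.
The remaining cell in column 3 is (2,3) = 100 − 65 = 35.
Main diagonal needs 100; the known cells sum to 110, so (4,4) = -10.
Using row 4: 32 + (-1) + (-10) + 56 + ? → (4,2) = 100 − 77 = 23.
Column 2 must total 100; the given cells sum to 113, so (1,2) = -13.
Row 1 must total 100; the given cells sum to 80, so (1,5) = 20.
Using anti-diagonal: 20 + 17 + 23 + 14 + ? → (2,4) = 100 − 74 = 26.
Using row 2: -7 + 44 + 35 + 26 + ? → (2,5) = 100 − 98 = 2.
The remaining cell in column 4 is (3,4) = 100 − 92 = 8.
Column 5 needs 100; the known cells sum to 116, so (3,5) = -16.

11 -13 53 29 20 / -7 44 35 26 2 / 50 41 17 8 -16 / 32 23 -1 -10 56 / 14 5 -4 47 38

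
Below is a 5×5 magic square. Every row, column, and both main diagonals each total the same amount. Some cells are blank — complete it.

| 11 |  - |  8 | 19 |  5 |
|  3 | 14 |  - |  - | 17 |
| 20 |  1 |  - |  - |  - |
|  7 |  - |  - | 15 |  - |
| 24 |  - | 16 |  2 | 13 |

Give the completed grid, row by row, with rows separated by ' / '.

11 22 8 19 5 / 3 14 25 6 17 / 20 1 12 23 9 / 7 18 4 15 21 / 24 10 16 2 13

Column 1 is already complete: 11 + 3 + 20 + 7 + 24 = 65, so that is the magic constant.
Row 1: 11 + 8 + 19 + 5 + ? = 65, so (1,2) = 22.
The remaining cell in row 5 is (5,2) = 65 − 55 = 10.
Column 2 must total 65; the given cells sum to 47, so (4,2) = 18.
Using main diagonal: 11 + 14 + 15 + 13 + ? → (3,3) = 65 − 53 = 12.
Anti-diagonal must total 65; the given cells sum to 59, so (2,4) = 6.
Row 2: 3 + 14 + 6 + 17 + ? = 65, so (2,3) = 25.
The remaining cell in column 3 is (4,3) = 65 − 61 = 4.
The remaining cell in column 4 is (3,4) = 65 − 42 = 23.
The remaining cell in row 3 is (3,5) = 65 − 56 = 9.
Using row 4: 7 + 18 + 4 + 15 + ? → (4,5) = 65 − 44 = 21.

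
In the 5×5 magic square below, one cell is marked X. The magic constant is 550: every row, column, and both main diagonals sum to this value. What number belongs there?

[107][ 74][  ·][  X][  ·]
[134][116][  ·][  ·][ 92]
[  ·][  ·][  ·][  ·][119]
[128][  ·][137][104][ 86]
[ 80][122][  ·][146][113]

Using row 4: 128 + 137 + 104 + 86 + ? → (4,2) = 550 − 455 = 95.
Row 5 needs 550; the known cells sum to 461, so (5,3) = 89.
Column 1 must total 550; the given cells sum to 449, so (3,1) = 101.
Column 2 must total 550; the given cells sum to 407, so (3,2) = 143.
Column 5: 92 + 119 + 86 + 113 + ? = 550, so (1,5) = 140.
The remaining cell in main diagonal is (3,3) = 550 − 440 = 110.
Using anti-diagonal: 140 + 110 + 95 + 80 + ? → (2,4) = 550 − 425 = 125.
Using row 2: 134 + 116 + 125 + 92 + ? → (2,3) = 550 − 467 = 83.
From row 3, 550 − (101 + 143 + 110 + 119) gives (3,4) = 77.
The remaining cell in column 3 is (1,3) = 550 − 419 = 131.
From column 4, 550 − (125 + 77 + 104 + 146) gives (1,4) = 98.

98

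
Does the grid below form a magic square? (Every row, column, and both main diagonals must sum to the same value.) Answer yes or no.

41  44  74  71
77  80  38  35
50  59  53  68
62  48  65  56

No — column 2 sums to 231 but anti-diagonal sums to 230.

Row 1: 41 + 44 + 74 + 71 = 230.
Row 2: 77 + 80 + 38 + 35 = 230.
Row 3: 50 + 59 + 53 + 68 = 230.
Row 4: 62 + 48 + 65 + 56 = 231.
Column 1: 41 + 77 + 50 + 62 = 230.
Column 2: 44 + 80 + 59 + 48 = 231.
Column 3: 74 + 38 + 53 + 65 = 230.
Column 4: 71 + 35 + 68 + 56 = 230.
Main diagonal: 41 + 80 + 53 + 56 = 230.
Anti-diagonal: 71 + 38 + 59 + 62 = 230.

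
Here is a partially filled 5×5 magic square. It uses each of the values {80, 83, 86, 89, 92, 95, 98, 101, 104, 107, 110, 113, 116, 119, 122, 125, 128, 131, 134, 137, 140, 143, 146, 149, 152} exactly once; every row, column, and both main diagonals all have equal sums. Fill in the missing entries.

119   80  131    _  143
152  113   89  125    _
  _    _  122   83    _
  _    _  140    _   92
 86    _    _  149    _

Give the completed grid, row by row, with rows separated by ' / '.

The 25 entries sum to 2900, so each line sums to 2900/5 = 580.
The remaining cell in row 1 is (1,4) = 580 − 473 = 107.
From row 2, 580 − (152 + 113 + 89 + 125) gives (2,5) = 101.
Column 3 must total 580; the given cells sum to 482, so (5,3) = 98.
Using column 4: 107 + 125 + 83 + 149 + ? → (4,4) = 580 − 464 = 116.
The remaining cell in main diagonal is (5,5) = 580 − 470 = 110.
The remaining cell in anti-diagonal is (4,2) = 580 − 476 = 104.
Row 4: 104 + 140 + 116 + 92 + ? = 580, so (4,1) = 128.
Row 5 must total 580; the given cells sum to 443, so (5,2) = 137.
The remaining cell in column 1 is (3,1) = 580 − 485 = 95.
Column 2 must total 580; the given cells sum to 434, so (3,2) = 146.
Column 5 must total 580; the given cells sum to 446, so (3,5) = 134.

119 80 131 107 143 / 152 113 89 125 101 / 95 146 122 83 134 / 128 104 140 116 92 / 86 137 98 149 110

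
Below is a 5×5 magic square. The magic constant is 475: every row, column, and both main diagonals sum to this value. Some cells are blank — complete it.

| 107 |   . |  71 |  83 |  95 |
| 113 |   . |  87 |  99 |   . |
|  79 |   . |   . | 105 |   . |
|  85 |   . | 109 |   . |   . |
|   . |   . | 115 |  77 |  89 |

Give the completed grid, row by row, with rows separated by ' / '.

The remaining cell in row 1 is (1,2) = 475 − 356 = 119.
Column 1 needs 475; the known cells sum to 384, so (5,1) = 91.
Using column 3: 71 + 87 + 109 + 115 + ? → (3,3) = 475 − 382 = 93.
Using column 4: 83 + 99 + 105 + 77 + ? → (4,4) = 475 − 364 = 111.
Main diagonal needs 475; the known cells sum to 400, so (2,2) = 75.
Anti-diagonal needs 475; the known cells sum to 378, so (4,2) = 97.
From row 2, 475 − (113 + 75 + 87 + 99) gives (2,5) = 101.
Row 4 must total 475; the given cells sum to 402, so (4,5) = 73.
From row 5, 475 − (91 + 115 + 77 + 89) gives (5,2) = 103.
The remaining cell in column 2 is (3,2) = 475 − 394 = 81.
Column 5: 95 + 101 + 73 + 89 + ? = 475, so (3,5) = 117.

107 119 71 83 95 / 113 75 87 99 101 / 79 81 93 105 117 / 85 97 109 111 73 / 91 103 115 77 89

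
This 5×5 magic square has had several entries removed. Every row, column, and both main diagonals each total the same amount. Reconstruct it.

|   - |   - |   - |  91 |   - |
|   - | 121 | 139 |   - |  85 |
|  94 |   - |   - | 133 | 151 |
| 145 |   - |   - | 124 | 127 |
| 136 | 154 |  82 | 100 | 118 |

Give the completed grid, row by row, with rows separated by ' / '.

Row 5 is already complete: 136 + 154 + 82 + 100 + 118 = 590, so that is the magic constant.
From column 4, 590 − (91 + 133 + 124 + 100) gives (2,4) = 142.
Using column 5: 85 + 151 + 127 + 118 + ? → (1,5) = 590 − 481 = 109.
The remaining cell in row 2 is (2,1) = 590 − 487 = 103.
From column 1, 590 − (103 + 94 + 145 + 136) gives (1,1) = 112.
From main diagonal, 590 − (112 + 121 + 124 + 118) gives (3,3) = 115.
The remaining cell in anti-diagonal is (4,2) = 590 − 502 = 88.
Row 3 must total 590; the given cells sum to 493, so (3,2) = 97.
Row 4: 145 + 88 + 124 + 127 + ? = 590, so (4,3) = 106.
Using column 2: 121 + 97 + 88 + 154 + ? → (1,2) = 590 − 460 = 130.
From column 3, 590 − (139 + 115 + 106 + 82) gives (1,3) = 148.

112 130 148 91 109 / 103 121 139 142 85 / 94 97 115 133 151 / 145 88 106 124 127 / 136 154 82 100 118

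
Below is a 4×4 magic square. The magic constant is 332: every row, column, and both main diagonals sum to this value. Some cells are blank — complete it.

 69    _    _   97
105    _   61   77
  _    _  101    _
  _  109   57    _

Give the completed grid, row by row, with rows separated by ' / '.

69 53 113 97 / 105 89 61 77 / 65 81 101 85 / 93 109 57 73

The remaining cell in row 2 is (2,2) = 332 − 243 = 89.
The remaining cell in column 3 is (1,3) = 332 − 219 = 113.
The remaining cell in main diagonal is (4,4) = 332 − 259 = 73.
Row 1: 69 + 113 + 97 + ? = 332, so (1,2) = 53.
Row 4 must total 332; the given cells sum to 239, so (4,1) = 93.
Column 1: 69 + 105 + 93 + ? = 332, so (3,1) = 65.
Column 2 must total 332; the given cells sum to 251, so (3,2) = 81.
The remaining cell in column 4 is (3,4) = 332 − 247 = 85.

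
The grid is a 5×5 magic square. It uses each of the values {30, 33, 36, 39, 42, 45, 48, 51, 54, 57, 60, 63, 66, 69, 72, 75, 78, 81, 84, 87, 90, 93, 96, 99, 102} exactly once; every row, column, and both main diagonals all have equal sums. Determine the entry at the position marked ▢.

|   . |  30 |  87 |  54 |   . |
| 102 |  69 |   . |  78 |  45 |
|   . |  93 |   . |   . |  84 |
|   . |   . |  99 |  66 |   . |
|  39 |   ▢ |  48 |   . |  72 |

81

The 25 entries sum to 1650, so each line sums to 1650/5 = 330.
Row 2 must total 330; the given cells sum to 294, so (2,3) = 36.
Column 3: 87 + 36 + 99 + 48 + ? = 330, so (3,3) = 60.
Main diagonal needs 330; the known cells sum to 267, so (1,1) = 63.
Row 1 needs 330; the known cells sum to 234, so (1,5) = 96.
From column 5, 330 − (96 + 45 + 84 + 72) gives (4,5) = 33.
Anti-diagonal: 96 + 78 + 60 + 39 + ? = 330, so (4,2) = 57.
From row 4, 330 − (57 + 99 + 66 + 33) gives (4,1) = 75.
Column 1: 63 + 102 + 75 + 39 + ? = 330, so (3,1) = 51.
Column 2 needs 330; the known cells sum to 249, so (5,2) = 81.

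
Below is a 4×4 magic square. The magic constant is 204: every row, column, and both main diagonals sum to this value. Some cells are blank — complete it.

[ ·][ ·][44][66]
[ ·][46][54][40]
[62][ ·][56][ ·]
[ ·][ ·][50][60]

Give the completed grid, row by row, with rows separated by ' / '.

From row 2, 204 − (46 + 54 + 40) gives (2,1) = 64.
Column 4 must total 204; the given cells sum to 166, so (3,4) = 38.
Using main diagonal: 46 + 56 + 60 + ? → (1,1) = 204 − 162 = 42.
From row 1, 204 − (42 + 44 + 66) gives (1,2) = 52.
Row 3: 62 + 56 + 38 + ? = 204, so (3,2) = 48.
The remaining cell in column 1 is (4,1) = 204 − 168 = 36.
Column 2 must total 204; the given cells sum to 146, so (4,2) = 58.

42 52 44 66 / 64 46 54 40 / 62 48 56 38 / 36 58 50 60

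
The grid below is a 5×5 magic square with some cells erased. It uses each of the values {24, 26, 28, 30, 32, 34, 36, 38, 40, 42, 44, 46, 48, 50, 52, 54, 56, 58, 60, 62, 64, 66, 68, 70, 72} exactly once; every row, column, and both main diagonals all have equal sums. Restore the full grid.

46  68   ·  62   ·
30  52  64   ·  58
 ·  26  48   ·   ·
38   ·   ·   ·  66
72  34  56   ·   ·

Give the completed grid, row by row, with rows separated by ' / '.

The 25 entries sum to 1200, so each line sums to 1200/5 = 240.
Row 2: 30 + 52 + 64 + 58 + ? = 240, so (2,4) = 36.
Using column 1: 46 + 30 + 38 + 72 + ? → (3,1) = 240 − 186 = 54.
Column 2 needs 240; the known cells sum to 180, so (4,2) = 60.
The remaining cell in anti-diagonal is (1,5) = 240 − 216 = 24.
Row 1 needs 240; the known cells sum to 200, so (1,3) = 40.
Column 3 needs 240; the known cells sum to 208, so (4,3) = 32.
Row 4 must total 240; the given cells sum to 196, so (4,4) = 44.
Main diagonal: 46 + 52 + 48 + 44 + ? = 240, so (5,5) = 50.
Row 5: 72 + 34 + 56 + 50 + ? = 240, so (5,4) = 28.
Using column 4: 62 + 36 + 44 + 28 + ? → (3,4) = 240 − 170 = 70.
Column 5 needs 240; the known cells sum to 198, so (3,5) = 42.

46 68 40 62 24 / 30 52 64 36 58 / 54 26 48 70 42 / 38 60 32 44 66 / 72 34 56 28 50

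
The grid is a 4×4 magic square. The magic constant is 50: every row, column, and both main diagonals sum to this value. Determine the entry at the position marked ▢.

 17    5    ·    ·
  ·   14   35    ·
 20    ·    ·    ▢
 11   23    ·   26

29

Row 4 must total 50; the given cells sum to 60, so (4,3) = -10.
From column 1, 50 − (17 + 20 + 11) gives (2,1) = 2.
The remaining cell in column 2 is (3,2) = 50 − 42 = 8.
Main diagonal: 17 + 14 + 26 + ? = 50, so (3,3) = -7.
Using anti-diagonal: 35 + 8 + 11 + ? → (1,4) = 50 − 54 = -4.
Row 1: 17 + 5 + (-4) + ? = 50, so (1,3) = 32.
Row 2 must total 50; the given cells sum to 51, so (2,4) = -1.
From row 3, 50 − (20 + 8 + (-7)) gives (3,4) = 29.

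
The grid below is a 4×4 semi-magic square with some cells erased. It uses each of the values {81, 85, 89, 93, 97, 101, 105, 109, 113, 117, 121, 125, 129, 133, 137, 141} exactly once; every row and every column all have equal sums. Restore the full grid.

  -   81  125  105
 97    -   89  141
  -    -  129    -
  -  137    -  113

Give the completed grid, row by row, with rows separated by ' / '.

The 16 entries sum to 1776, so each line sums to 1776/4 = 444.
Row 1 must total 444; the given cells sum to 311, so (1,1) = 133.
Using row 2: 97 + 89 + 141 + ? → (2,2) = 444 − 327 = 117.
Column 2 needs 444; the known cells sum to 335, so (3,2) = 109.
From column 3, 444 − (125 + 89 + 129) gives (4,3) = 101.
Column 4 must total 444; the given cells sum to 359, so (3,4) = 85.
Using row 3: 109 + 129 + 85 + ? → (3,1) = 444 − 323 = 121.
Row 4 needs 444; the known cells sum to 351, so (4,1) = 93.

133 81 125 105 / 97 117 89 141 / 121 109 129 85 / 93 137 101 113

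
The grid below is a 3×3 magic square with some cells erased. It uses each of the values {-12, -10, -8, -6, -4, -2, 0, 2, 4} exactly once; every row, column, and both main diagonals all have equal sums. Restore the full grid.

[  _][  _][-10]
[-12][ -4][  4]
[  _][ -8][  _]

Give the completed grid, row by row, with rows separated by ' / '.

-2 0 -10 / -12 -4 4 / 2 -8 -6

The 9 entries sum to -36, so each line sums to -36/3 = -12.
Column 2 needs -12; the known cells sum to -12, so (1,2) = 0.
Column 3: -10 + 4 + ? = -12, so (3,3) = -6.
Main diagonal: -4 + (-6) + ? = -12, so (1,1) = -2.
Anti-diagonal needs -12; the known cells sum to -14, so (3,1) = 2.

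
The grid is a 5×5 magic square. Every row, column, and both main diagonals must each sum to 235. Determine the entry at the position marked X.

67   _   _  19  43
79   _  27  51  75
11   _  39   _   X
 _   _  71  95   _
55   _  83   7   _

87

Row 2 must total 235; the given cells sum to 232, so (2,2) = 3.
From column 1, 235 − (67 + 79 + 11 + 55) gives (4,1) = 23.
Column 3 must total 235; the given cells sum to 220, so (1,3) = 15.
Column 4: 19 + 51 + 95 + 7 + ? = 235, so (3,4) = 63.
The remaining cell in main diagonal is (5,5) = 235 − 204 = 31.
Anti-diagonal must total 235; the given cells sum to 188, so (4,2) = 47.
Row 1: 67 + 15 + 19 + 43 + ? = 235, so (1,2) = 91.
Using row 4: 23 + 47 + 71 + 95 + ? → (4,5) = 235 − 236 = -1.
Using row 5: 55 + 83 + 7 + 31 + ? → (5,2) = 235 − 176 = 59.
The remaining cell in column 2 is (3,2) = 235 − 200 = 35.
From column 5, 235 − (43 + 75 + (-1) + 31) gives (3,5) = 87.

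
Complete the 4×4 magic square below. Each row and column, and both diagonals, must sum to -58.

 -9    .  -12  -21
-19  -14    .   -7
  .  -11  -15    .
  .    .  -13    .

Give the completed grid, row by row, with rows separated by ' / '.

-9 -16 -12 -21 / -19 -14 -18 -7 / -22 -11 -15 -10 / -8 -17 -13 -20

Row 1 must total -58; the given cells sum to -42, so (1,2) = -16.
Using row 2: -19 + (-14) + (-7) + ? → (2,3) = -58 − (-40) = -18.
Column 2 must total -58; the given cells sum to -41, so (4,2) = -17.
From main diagonal, -58 − (-9 + (-14) + (-15)) gives (4,4) = -20.
Anti-diagonal needs -58; the known cells sum to -50, so (4,1) = -8.
From column 1, -58 − (-9 + (-19) + (-8)) gives (3,1) = -22.
Column 4 must total -58; the given cells sum to -48, so (3,4) = -10.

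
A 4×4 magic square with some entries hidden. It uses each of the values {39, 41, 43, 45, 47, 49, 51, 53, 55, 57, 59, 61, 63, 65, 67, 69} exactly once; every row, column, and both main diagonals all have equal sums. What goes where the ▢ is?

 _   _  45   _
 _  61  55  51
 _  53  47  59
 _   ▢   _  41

63

The 16 entries sum to 864, so each line sums to 864/4 = 216.
Row 2: 61 + 55 + 51 + ? = 216, so (2,1) = 49.
The remaining cell in row 3 is (3,1) = 216 − 159 = 57.
Column 3 needs 216; the known cells sum to 147, so (4,3) = 69.
From column 4, 216 − (51 + 59 + 41) gives (1,4) = 65.
Main diagonal must total 216; the given cells sum to 149, so (1,1) = 67.
The remaining cell in anti-diagonal is (4,1) = 216 − 173 = 43.
The remaining cell in row 1 is (1,2) = 216 − 177 = 39.
From row 4, 216 − (43 + 69 + 41) gives (4,2) = 63.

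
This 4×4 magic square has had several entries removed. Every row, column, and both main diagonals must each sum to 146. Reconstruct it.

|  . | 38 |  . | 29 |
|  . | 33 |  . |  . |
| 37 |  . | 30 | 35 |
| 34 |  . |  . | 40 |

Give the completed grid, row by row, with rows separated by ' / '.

43 38 36 29 / 32 33 39 42 / 37 44 30 35 / 34 31 41 40

Row 3 must total 146; the given cells sum to 102, so (3,2) = 44.
Using column 2: 38 + 33 + 44 + ? → (4,2) = 146 − 115 = 31.
From column 4, 146 − (29 + 35 + 40) gives (2,4) = 42.
Main diagonal needs 146; the known cells sum to 103, so (1,1) = 43.
Using anti-diagonal: 29 + 44 + 34 + ? → (2,3) = 146 − 107 = 39.
The remaining cell in row 1 is (1,3) = 146 − 110 = 36.
The remaining cell in row 2 is (2,1) = 146 − 114 = 32.
Row 4 needs 146; the known cells sum to 105, so (4,3) = 41.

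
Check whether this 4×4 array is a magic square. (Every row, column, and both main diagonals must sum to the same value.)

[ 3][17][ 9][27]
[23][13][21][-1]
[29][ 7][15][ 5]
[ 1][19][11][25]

Row 1: 3 + 17 + 9 + 27 = 56.
Row 2: 23 + 13 + 21 + (-1) = 56.
Row 3: 29 + 7 + 15 + 5 = 56.
Row 4: 1 + 19 + 11 + 25 = 56.
Column 1: 3 + 23 + 29 + 1 = 56.
Column 2: 17 + 13 + 7 + 19 = 56.
Column 3: 9 + 21 + 15 + 11 = 56.
Column 4: 27 + (-1) + 5 + 25 = 56.
Main diagonal: 3 + 13 + 15 + 25 = 56.
Anti-diagonal: 27 + 21 + 7 + 1 = 56.
All lines sum to 56.

Yes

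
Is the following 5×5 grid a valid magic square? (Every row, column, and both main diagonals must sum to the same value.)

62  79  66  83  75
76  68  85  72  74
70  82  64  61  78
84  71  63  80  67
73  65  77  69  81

Row 1: 62 + 79 + 66 + 83 + 75 = 365.
Row 2: 76 + 68 + 85 + 72 + 74 = 375.
Row 3: 70 + 82 + 64 + 61 + 78 = 355.
Row 4: 84 + 71 + 63 + 80 + 67 = 365.
Row 5: 73 + 65 + 77 + 69 + 81 = 365.
Column 1: 62 + 76 + 70 + 84 + 73 = 365.
Column 2: 79 + 68 + 82 + 71 + 65 = 365.
Column 3: 66 + 85 + 64 + 63 + 77 = 355.
Column 4: 83 + 72 + 61 + 80 + 69 = 365.
Column 5: 75 + 74 + 78 + 67 + 81 = 375.
Main diagonal: 62 + 68 + 64 + 80 + 81 = 355.
Anti-diagonal: 75 + 72 + 64 + 71 + 73 = 355.

No — row 3 sums to 355 but column 4 sums to 365.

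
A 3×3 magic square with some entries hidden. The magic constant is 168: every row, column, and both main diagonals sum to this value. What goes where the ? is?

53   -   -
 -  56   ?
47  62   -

Row 3 must total 168; the given cells sum to 109, so (3,3) = 59.
Column 1: 53 + 47 + ? = 168, so (2,1) = 68.
From column 2, 168 − (56 + 62) gives (1,2) = 50.
The remaining cell in anti-diagonal is (1,3) = 168 − 103 = 65.
Row 2: 68 + 56 + ? = 168, so (2,3) = 44.

44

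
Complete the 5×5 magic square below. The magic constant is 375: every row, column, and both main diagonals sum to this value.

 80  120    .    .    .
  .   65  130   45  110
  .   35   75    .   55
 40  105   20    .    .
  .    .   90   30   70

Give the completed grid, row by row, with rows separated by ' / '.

Row 2: 65 + 130 + 45 + 110 + ? = 375, so (2,1) = 25.
Column 2 must total 375; the given cells sum to 325, so (5,2) = 50.
Column 3 must total 375; the given cells sum to 315, so (1,3) = 60.
From main diagonal, 375 − (80 + 65 + 75 + 70) gives (4,4) = 85.
Row 4 needs 375; the known cells sum to 250, so (4,5) = 125.
Row 5: 50 + 90 + 30 + 70 + ? = 375, so (5,1) = 135.
From column 1, 375 − (80 + 25 + 40 + 135) gives (3,1) = 95.
Column 5 must total 375; the given cells sum to 360, so (1,5) = 15.
The remaining cell in row 1 is (1,4) = 375 − 275 = 100.
The remaining cell in row 3 is (3,4) = 375 − 260 = 115.

80 120 60 100 15 / 25 65 130 45 110 / 95 35 75 115 55 / 40 105 20 85 125 / 135 50 90 30 70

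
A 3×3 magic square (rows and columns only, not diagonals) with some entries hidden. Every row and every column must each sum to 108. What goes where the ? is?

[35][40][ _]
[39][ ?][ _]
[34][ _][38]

The remaining cell in row 1 is (1,3) = 108 − 75 = 33.
The remaining cell in row 3 is (3,2) = 108 − 72 = 36.
Using column 2: 40 + 36 + ? → (2,2) = 108 − 76 = 32.

32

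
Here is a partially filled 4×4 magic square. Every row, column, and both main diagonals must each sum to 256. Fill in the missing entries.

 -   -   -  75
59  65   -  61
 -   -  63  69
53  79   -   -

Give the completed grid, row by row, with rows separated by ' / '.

Row 2: 59 + 65 + 61 + ? = 256, so (2,3) = 71.
Column 4 must total 256; the given cells sum to 205, so (4,4) = 51.
Main diagonal must total 256; the given cells sum to 179, so (1,1) = 77.
The remaining cell in anti-diagonal is (3,2) = 256 − 199 = 57.
The remaining cell in row 3 is (3,1) = 256 − 189 = 67.
The remaining cell in row 4 is (4,3) = 256 − 183 = 73.
From column 2, 256 − (65 + 57 + 79) gives (1,2) = 55.
Column 3 needs 256; the known cells sum to 207, so (1,3) = 49.

77 55 49 75 / 59 65 71 61 / 67 57 63 69 / 53 79 73 51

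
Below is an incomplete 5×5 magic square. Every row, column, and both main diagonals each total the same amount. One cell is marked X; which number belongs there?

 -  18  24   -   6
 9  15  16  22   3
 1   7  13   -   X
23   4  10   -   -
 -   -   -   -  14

Row 2 is complete and sums to 65; that is the magic constant.
Using column 2: 18 + 15 + 7 + 4 + ? → (5,2) = 65 − 44 = 21.
Column 3 needs 65; the known cells sum to 63, so (5,3) = 2.
The remaining cell in anti-diagonal is (5,1) = 65 − 45 = 20.
Row 5 must total 65; the given cells sum to 57, so (5,4) = 8.
Using column 1: 9 + 1 + 23 + 20 + ? → (1,1) = 65 − 53 = 12.
From main diagonal, 65 − (12 + 15 + 13 + 14) gives (4,4) = 11.
Row 1: 12 + 18 + 24 + 6 + ? = 65, so (1,4) = 5.
Using row 4: 23 + 4 + 10 + 11 + ? → (4,5) = 65 − 48 = 17.
From column 4, 65 − (5 + 22 + 11 + 8) gives (3,4) = 19.
The remaining cell in column 5 is (3,5) = 65 − 40 = 25.

25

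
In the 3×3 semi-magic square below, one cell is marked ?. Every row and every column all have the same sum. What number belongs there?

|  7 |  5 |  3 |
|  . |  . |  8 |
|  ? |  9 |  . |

2

Row 1 is complete and sums to 15; that is the magic constant.
Column 2 needs 15; the known cells sum to 14, so (2,2) = 1.
From column 3, 15 − (3 + 8) gives (3,3) = 4.
The remaining cell in row 2 is (2,1) = 15 − 9 = 6.
The remaining cell in row 3 is (3,1) = 15 − 13 = 2.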